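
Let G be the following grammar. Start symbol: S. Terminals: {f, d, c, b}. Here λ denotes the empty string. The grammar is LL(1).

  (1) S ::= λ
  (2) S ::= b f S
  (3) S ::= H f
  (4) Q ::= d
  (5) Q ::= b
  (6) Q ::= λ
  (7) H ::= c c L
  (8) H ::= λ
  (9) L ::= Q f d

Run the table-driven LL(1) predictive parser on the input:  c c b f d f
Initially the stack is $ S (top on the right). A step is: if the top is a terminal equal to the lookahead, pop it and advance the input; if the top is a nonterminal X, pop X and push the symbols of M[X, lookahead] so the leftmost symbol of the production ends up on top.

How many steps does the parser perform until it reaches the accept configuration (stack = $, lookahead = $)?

      Stack      Input          Action
   1  $ S        c c b f d f $  expand S ::= H f
   2  $ f H      c c b f d f $  expand H ::= c c L
   3  $ f L c c  c c b f d f $  match c
   4  $ f L c    c b f d f $    match c
   5  $ f L      b f d f $      expand L ::= Q f d
   6  $ f d f Q  b f d f $      expand Q ::= b
   7  $ f d f b  b f d f $      match b
   8  $ f d f    f d f $        match f
   9  $ f d      d f $          match d
  10  $ f        f $            match f
Accept reached after 10 steps.

10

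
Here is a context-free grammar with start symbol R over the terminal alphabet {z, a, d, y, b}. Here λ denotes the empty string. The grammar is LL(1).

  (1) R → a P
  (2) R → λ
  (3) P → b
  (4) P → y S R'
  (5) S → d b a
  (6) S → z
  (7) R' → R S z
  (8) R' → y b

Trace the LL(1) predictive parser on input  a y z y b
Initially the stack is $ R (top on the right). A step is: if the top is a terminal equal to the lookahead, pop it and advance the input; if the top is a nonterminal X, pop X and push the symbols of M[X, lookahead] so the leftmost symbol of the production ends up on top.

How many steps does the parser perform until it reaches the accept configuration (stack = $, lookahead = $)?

step 1: stack=$ R  input=a y z y b $  — expand R → a P
step 2: stack=$ P a  input=a y z y b $  — match a
step 3: stack=$ P  input=y z y b $  — expand P → y S R'
step 4: stack=$ R' S y  input=y z y b $  — match y
step 5: stack=$ R' S  input=z y b $  — expand S → z
step 6: stack=$ R' z  input=z y b $  — match z
step 7: stack=$ R'  input=y b $  — expand R' → y b
step 8: stack=$ b y  input=y b $  — match y
step 9: stack=$ b  input=b $  — match b
Accept reached after 9 steps.

9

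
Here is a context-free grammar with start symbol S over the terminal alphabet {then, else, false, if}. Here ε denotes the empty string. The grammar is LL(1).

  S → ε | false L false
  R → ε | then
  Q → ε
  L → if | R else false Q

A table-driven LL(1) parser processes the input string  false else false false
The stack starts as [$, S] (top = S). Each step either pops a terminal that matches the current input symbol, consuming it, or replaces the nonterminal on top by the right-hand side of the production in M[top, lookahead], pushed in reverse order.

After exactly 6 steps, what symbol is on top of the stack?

step 1: stack=$ S  input=false else false false $  — expand S → false L false
step 2: stack=$ false L false  input=false else false false $  — match false
step 3: stack=$ false L  input=else false false $  — expand L → R else false Q
step 4: stack=$ false Q false else R  input=else false false $  — expand R → ε
step 5: stack=$ false Q false else  input=else false false $  — match else
step 6: stack=$ false Q false  input=false false $  — match false
Stack after step 6: $ false Q (top = Q).

Q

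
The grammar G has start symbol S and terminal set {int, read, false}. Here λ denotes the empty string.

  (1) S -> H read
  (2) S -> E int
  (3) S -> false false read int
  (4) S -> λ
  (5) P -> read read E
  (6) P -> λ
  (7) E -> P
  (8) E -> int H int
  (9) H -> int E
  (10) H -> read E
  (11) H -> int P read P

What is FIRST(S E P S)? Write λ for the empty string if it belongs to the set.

FIRST(P) = {λ, read}
FIRST(H) = {int, read}
FIRST(E) = {λ, int, read}  (via P)
FIRST(S) = {λ, false, int, read}  (via H read, E int)
FIRST(S E P S): take FIRST of each symbol in turn, carrying on past any symbol whose FIRST contains λ; result {λ, false, int, read}.

{λ, false, int, read}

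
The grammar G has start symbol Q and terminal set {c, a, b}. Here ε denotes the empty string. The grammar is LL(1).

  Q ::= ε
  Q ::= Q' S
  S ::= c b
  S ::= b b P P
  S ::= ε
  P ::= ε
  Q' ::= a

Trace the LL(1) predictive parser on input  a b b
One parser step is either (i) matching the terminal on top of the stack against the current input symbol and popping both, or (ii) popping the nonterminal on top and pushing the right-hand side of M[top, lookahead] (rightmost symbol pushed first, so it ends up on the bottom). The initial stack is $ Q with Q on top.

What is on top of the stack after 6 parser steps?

     Stack      Input    Action
  1  $ Q        a b b $  expand Q ::= Q' S
  2  $ S Q'     a b b $  expand Q' ::= a
  3  $ S a      a b b $  match a
  4  $ S        b b $    expand S ::= b b P P
  5  $ P P b b  b b $    match b
  6  $ P P b    b $      match b
Stack after step 6: $ P P (top = P).

P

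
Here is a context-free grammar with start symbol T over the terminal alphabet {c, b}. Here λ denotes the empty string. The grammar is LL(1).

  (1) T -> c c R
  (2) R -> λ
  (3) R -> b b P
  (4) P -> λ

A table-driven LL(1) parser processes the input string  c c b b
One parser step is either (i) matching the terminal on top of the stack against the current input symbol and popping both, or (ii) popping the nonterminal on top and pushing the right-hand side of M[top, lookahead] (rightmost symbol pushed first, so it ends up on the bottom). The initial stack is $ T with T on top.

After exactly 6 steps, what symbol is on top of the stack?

step 1: stack=$ T  input=c c b b $  — expand T -> c c R
step 2: stack=$ R c c  input=c c b b $  — match c
step 3: stack=$ R c  input=c b b $  — match c
step 4: stack=$ R  input=b b $  — expand R -> b b P
step 5: stack=$ P b b  input=b b $  — match b
step 6: stack=$ P b  input=b $  — match b
Stack after step 6: $ P (top = P).

P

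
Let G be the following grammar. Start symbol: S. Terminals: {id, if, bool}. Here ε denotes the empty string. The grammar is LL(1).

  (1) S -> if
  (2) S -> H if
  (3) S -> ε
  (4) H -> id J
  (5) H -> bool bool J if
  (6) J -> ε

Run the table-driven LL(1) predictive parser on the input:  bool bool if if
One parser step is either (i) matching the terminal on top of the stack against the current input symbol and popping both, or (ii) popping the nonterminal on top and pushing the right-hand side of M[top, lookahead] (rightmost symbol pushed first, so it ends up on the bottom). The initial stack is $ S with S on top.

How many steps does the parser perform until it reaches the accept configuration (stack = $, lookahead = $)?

     Stack                Input              Action
  1  $ S                  bool bool if if $  expand S -> H if
  2  $ if H               bool bool if if $  expand H -> bool bool J if
  3  $ if if J bool bool  bool bool if if $  match bool
  4  $ if if J bool       bool if if $       match bool
  5  $ if if J            if if $            expand J -> ε
  6  $ if if              if if $            match if
  7  $ if                 if $               match if
Accept reached after 7 steps.

7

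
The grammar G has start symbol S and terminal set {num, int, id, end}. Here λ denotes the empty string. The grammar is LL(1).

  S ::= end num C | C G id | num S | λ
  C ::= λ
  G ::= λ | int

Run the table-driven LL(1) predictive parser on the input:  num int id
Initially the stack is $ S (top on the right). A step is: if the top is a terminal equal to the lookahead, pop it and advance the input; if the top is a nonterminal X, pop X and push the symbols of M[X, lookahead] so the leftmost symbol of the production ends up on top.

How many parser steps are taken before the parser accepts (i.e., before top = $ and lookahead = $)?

7

     Stack     Input         Action
  1  $ S       num int id $  expand S ::= num S
  2  $ S num   num int id $  match num
  3  $ S       int id $      expand S ::= C G id
  4  $ id G C  int id $      expand C ::= λ
  5  $ id G    int id $      expand G ::= int
  6  $ id int  int id $      match int
  7  $ id      id $          match id
Accept reached after 7 steps.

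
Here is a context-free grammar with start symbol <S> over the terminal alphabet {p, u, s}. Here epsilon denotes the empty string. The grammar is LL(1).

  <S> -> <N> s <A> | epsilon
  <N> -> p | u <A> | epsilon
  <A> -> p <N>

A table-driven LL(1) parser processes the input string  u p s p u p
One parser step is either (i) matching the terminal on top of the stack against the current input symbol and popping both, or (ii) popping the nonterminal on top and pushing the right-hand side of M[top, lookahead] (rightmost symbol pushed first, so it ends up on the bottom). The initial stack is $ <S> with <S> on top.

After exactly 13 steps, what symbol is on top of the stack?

      Stack          Input          Action
   1  $ <S>          u p s p u p $  expand <S> -> <N> s <A>
   2  $ <A> s <N>    u p s p u p $  expand <N> -> u <A>
   3  $ <A> s <A> u  u p s p u p $  match u
   4  $ <A> s <A>    p s p u p $    expand <A> -> p <N>
   5  $ <A> s <N> p  p s p u p $    match p
   6  $ <A> s <N>    s p u p $      expand <N> -> epsilon
   7  $ <A> s        s p u p $      match s
   8  $ <A>          p u p $        expand <A> -> p <N>
   9  $ <N> p        p u p $        match p
  10  $ <N>          u p $          expand <N> -> u <A>
  11  $ <A> u        u p $          match u
  12  $ <A>          p $            expand <A> -> p <N>
  13  $ <N> p        p $            match p
Stack after step 13: $ <N> (top = <N>).

<N>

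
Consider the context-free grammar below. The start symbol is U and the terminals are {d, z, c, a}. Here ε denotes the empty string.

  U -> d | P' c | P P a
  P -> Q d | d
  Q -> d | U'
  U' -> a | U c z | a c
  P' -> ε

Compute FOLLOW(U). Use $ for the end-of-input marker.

FIRST(P') = {ε}
FIRST(U) = {a, c, d}  (via P' c, P P a)
FIRST(U') = {a, c, d}  (via U c z)
FIRST(Q) = {a, c, d}  (via U')
FIRST(P) = {a, c, d}  (via Q d)
FOLLOW(U) includes $ since U is the start symbol.
FOLLOW(U): in U'->U c z, U is followed by c z with FIRST {c}. Thus FOLLOW(U) = {$, c}.
FOLLOW(P): in U->P P a (occurrence 1), P is followed by P a with FIRST {a, c, d}; in U->P P a (occurrence 2), P is followed by a with FIRST {a}. Thus FOLLOW(P) = {a, c, d}.
FOLLOW(Q): in P->Q d, Q is followed by d with FIRST {d}. Thus FOLLOW(Q) = {d}.
FOLLOW(U'): in Q->U', the suffix after U' is empty, so FOLLOW(U') ⊇ FOLLOW(Q) = {d}. Thus FOLLOW(U') = {d}.
FOLLOW(P'): in U->P' c, P' is followed by c with FIRST {c}. Thus FOLLOW(P') = {c}.

{$, c}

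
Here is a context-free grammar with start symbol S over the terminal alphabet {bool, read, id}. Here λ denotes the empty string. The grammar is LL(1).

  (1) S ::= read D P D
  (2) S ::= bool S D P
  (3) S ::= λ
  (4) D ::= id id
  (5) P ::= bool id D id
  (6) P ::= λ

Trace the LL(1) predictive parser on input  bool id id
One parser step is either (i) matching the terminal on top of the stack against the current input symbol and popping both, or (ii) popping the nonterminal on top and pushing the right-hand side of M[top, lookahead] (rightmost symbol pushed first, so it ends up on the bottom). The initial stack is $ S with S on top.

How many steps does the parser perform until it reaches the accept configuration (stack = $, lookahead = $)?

step 1: stack=$ S  input=bool id id $  — expand S ::= bool S D P
step 2: stack=$ P D S bool  input=bool id id $  — match bool
step 3: stack=$ P D S  input=id id $  — expand S ::= λ
step 4: stack=$ P D  input=id id $  — expand D ::= id id
step 5: stack=$ P id id  input=id id $  — match id
step 6: stack=$ P id  input=id $  — match id
step 7: stack=$ P  input=$  — expand P ::= λ
Accept reached after 7 steps.

7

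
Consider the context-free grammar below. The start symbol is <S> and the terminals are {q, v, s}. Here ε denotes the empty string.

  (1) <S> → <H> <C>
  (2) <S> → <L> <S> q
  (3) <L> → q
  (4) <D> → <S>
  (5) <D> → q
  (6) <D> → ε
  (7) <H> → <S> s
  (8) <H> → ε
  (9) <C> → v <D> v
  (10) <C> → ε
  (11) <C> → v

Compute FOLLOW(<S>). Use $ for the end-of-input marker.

{$, q, s, v}

FIRST(<L>) = {q}
FIRST(<C>) = {ε, v}
FIRST(<S>) = {ε, q, s, v}  (via <H> <C>, <L> <S> q)
FIRST(<D>) = {ε, q, s, v}  (via <S>)
FIRST(<H>) = {ε, q, s, v}  (via <S> s)
FOLLOW(<S>) includes $ since <S> is the start symbol.
FOLLOW(<L>): in <S>→<L> <S> q, <L> is followed by <S> q with FIRST {q, s, v}. Thus FOLLOW(<L>) = {q, s, v}.
FOLLOW(<D>): in <C>→v <D> v, <D> is followed by v with FIRST {v}. Thus FOLLOW(<D>) = {v}.
FOLLOW(<S>): in <S>→<L> <S> q, <S> is followed by q with FIRST {q}; in <D>→<S>, the suffix after <S> is empty, so FOLLOW(<S>) ⊇ FOLLOW(<D>) = {v}; in <H>→<S> s, <S> is followed by s with FIRST {s}. Thus FOLLOW(<S>) = {$, q, s, v}.
FOLLOW(<H>): in <S>→<H> <C>, <H> is followed by <C> with FIRST {ε, v}; in <S>→<H> <C>, the suffix after <H> is nullable, so FOLLOW(<H>) ⊇ FOLLOW(<S>) = {$, q, s, v}. Thus FOLLOW(<H>) = {$, q, s, v}.
FOLLOW(<C>): in <S>→<H> <C>, the suffix after <C> is empty, so FOLLOW(<C>) ⊇ FOLLOW(<S>) = {$, q, s, v}. Thus FOLLOW(<C>) = {$, q, s, v}.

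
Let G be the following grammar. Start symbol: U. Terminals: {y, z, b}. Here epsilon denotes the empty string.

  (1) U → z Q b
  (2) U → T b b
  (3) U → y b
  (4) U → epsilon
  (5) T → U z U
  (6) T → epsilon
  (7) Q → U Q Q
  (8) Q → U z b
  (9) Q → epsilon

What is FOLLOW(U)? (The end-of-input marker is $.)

{$, b, y, z}

FIRST(U) = {epsilon, b, y, z}  (via T b b)
FIRST(T) = {epsilon, b, y, z}  (via U z U)
FIRST(Q) = {epsilon, b, y, z}  (via U Q Q, U z b)
FOLLOW(U) includes $ since U is the start symbol.
FOLLOW(T): in U→T b b, T is followed by b b with FIRST {b}. Thus FOLLOW(T) = {b}.
FOLLOW(Q): in U→z Q b, Q is followed by b with FIRST {b}; in Q→U Q Q (occurrence 1), Q is followed by Q with FIRST {epsilon, b, y, z}; in Q→U Q Q (occurrence 1), the suffix after Q is nullable (adds nothing new); in Q→U Q Q (occurrence 2), the suffix after Q is empty (adds nothing new). Thus FOLLOW(Q) = {b, y, z}.
FOLLOW(U): in T→U z U (occurrence 1), U is followed by z U with FIRST {z}; in T→U z U (occurrence 2), the suffix after U is empty, so FOLLOW(U) ⊇ FOLLOW(T) = {b}; in Q→U Q Q, U is followed by Q Q with FIRST {epsilon, b, y, z}; in Q→U Q Q, the suffix after U is nullable, so FOLLOW(U) ⊇ FOLLOW(Q) = {b, y, z}; in Q→U z b, U is followed by z b with FIRST {z}. Thus FOLLOW(U) = {$, b, y, z}.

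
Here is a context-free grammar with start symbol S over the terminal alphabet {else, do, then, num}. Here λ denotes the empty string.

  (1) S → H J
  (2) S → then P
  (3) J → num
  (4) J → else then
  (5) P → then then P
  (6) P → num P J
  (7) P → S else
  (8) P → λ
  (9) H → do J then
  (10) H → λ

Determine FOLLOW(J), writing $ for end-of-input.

{$, else, num, then}

FIRST(J) = {else, num}
FIRST(H) = {λ, do}
FIRST(S) = {do, else, num, then}  (via H J)
FIRST(P) = {λ, do, else, num, then}  (via S else)
FOLLOW(S) includes $ since S is the start symbol.
FOLLOW(S): in P→S else, S is followed by else with FIRST {else}. Thus FOLLOW(S) = {$, else}.
FOLLOW(P): in S→then P, the suffix after P is empty, so FOLLOW(P) ⊇ FOLLOW(S) = {$, else}; in P→then then P, the suffix after P is empty (adds nothing new); in P→num P J, P is followed by J with FIRST {else, num}. Thus FOLLOW(P) = {$, else, num}.
FOLLOW(J): in S→H J, the suffix after J is empty, so FOLLOW(J) ⊇ FOLLOW(S) = {$, else}; in P→num P J, the suffix after J is empty, so FOLLOW(J) ⊇ FOLLOW(P) = {$, else, num}; in H→do J then, J is followed by then with FIRST {then}. Thus FOLLOW(J) = {$, else, num, then}.
FOLLOW(H): in S→H J, H is followed by J with FIRST {else, num}. Thus FOLLOW(H) = {else, num}.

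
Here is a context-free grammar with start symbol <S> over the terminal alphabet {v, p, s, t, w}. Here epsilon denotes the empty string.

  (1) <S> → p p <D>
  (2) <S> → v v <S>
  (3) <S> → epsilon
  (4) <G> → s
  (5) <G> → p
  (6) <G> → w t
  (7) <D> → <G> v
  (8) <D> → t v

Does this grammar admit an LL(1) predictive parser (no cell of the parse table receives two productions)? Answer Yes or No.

FIRST(<S>) = {epsilon, p, v}
FIRST(<G>) = {p, s, w}
FIRST(<D>) = {p, s, t, w}
FOLLOW(<S>) = {$}
FOLLOW(<G>) = {v}
FOLLOW(<D>) = {$}
Each cell of M receives at most one production.

Yes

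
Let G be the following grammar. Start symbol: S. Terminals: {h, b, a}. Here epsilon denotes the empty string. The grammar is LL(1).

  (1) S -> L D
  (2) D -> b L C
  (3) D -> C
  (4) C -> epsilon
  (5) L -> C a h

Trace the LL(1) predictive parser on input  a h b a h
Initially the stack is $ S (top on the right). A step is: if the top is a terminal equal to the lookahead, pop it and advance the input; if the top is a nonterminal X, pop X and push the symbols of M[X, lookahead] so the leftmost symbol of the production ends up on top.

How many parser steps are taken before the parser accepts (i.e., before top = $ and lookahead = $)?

      Stack      Input        Action
   1  $ S        a h b a h $  expand S -> L D
   2  $ D L      a h b a h $  expand L -> C a h
   3  $ D h a C  a h b a h $  expand C -> epsilon
   4  $ D h a    a h b a h $  match a
   5  $ D h      h b a h $    match h
   6  $ D        b a h $      expand D -> b L C
   7  $ C L b    b a h $      match b
   8  $ C L      a h $        expand L -> C a h
   9  $ C h a C  a h $        expand C -> epsilon
  10  $ C h a    a h $        match a
  11  $ C h      h $          match h
  12  $ C        $            expand C -> epsilon
Accept reached after 12 steps.

12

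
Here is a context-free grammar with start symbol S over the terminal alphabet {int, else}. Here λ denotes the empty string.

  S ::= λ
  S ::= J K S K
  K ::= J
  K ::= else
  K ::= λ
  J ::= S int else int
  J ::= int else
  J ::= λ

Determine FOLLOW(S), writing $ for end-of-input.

FIRST(S) = {λ, else, int}  (via J K S K)
FIRST(J) = {λ, else, int}  (via S int else int)
FIRST(K) = {λ, else, int}  (via J)
FOLLOW(S) includes $ since S is the start symbol.
FOLLOW(S): in S::=J K S K, S is followed by K with FIRST {λ, else, int}; in S::=J K S K, the suffix after S is nullable (adds nothing new); in J::=S int else int, S is followed by int else int with FIRST {int}. Thus FOLLOW(S) = {$, else, int}.
FOLLOW(K): in S::=J K S K (occurrence 1), K is followed by S K with FIRST {λ, else, int}; in S::=J K S K (occurrence 1), the suffix after K is nullable, so FOLLOW(K) ⊇ FOLLOW(S) = {$, else, int}; in S::=J K S K (occurrence 2), the suffix after K is empty, so FOLLOW(K) ⊇ FOLLOW(S) = {$, else, int}. Thus FOLLOW(K) = {$, else, int}.
FOLLOW(J): in S::=J K S K, J is followed by K S K with FIRST {λ, else, int}; in S::=J K S K, the suffix after J is nullable, so FOLLOW(J) ⊇ FOLLOW(S) = {$, else, int}; in K::=J, the suffix after J is empty, so FOLLOW(J) ⊇ FOLLOW(K) = {$, else, int}. Thus FOLLOW(J) = {$, else, int}.

{$, else, int}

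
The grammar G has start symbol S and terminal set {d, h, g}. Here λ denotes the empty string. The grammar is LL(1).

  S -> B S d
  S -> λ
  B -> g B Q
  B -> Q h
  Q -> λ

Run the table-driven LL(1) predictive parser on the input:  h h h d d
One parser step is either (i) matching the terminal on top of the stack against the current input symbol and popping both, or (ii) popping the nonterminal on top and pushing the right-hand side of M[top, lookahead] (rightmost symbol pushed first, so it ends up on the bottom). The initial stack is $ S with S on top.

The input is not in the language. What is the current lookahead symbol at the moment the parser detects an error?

$

      Stack          Input        Action
   1  $ S            h h h d d $  expand S -> B S d
   2  $ d S B        h h h d d $  expand B -> Q h
   3  $ d S h Q      h h h d d $  expand Q -> λ
   4  $ d S h        h h h d d $  match h
   5  $ d S          h h d d $    expand S -> B S d
   6  $ d d S B      h h d d $    expand B -> Q h
   7  $ d d S h Q    h h d d $    expand Q -> λ
   8  $ d d S h      h h d d $    match h
   9  $ d d S        h d d $      expand S -> B S d
  10  $ d d d S B    h d d $      expand B -> Q h
  11  $ d d d S h Q  h d d $      expand Q -> λ
  12  $ d d d S h    h d d $      match h
  13  $ d d d S      d d $        expand S -> λ
  14  $ d d d        d d $        match d
  15  $ d d          d $          match d
  16  $ d            $            error: top is terminal d but lookahead is $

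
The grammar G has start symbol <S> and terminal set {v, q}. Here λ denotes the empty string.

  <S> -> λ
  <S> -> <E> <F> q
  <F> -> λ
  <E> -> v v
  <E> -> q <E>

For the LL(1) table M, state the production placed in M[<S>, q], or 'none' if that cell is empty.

FIRST(<F>): from <F>->λ we get {λ}. So FIRST(<F>) = {λ}.
FIRST(<E>): from <E>->v v we get {v}; from <E>->q <E> we get {q}. So FIRST(<E>) = {q, v}.
FIRST(<S>): from <S>->λ we get {λ}; from <S>-><E> <F> q we get {q, v}. So FIRST(<S>) = {λ, q, v}.
FOLLOW(<S>) includes $ since <S> is the start symbol.
FOLLOW(<S>): <S> appears on no right-hand side. Thus FOLLOW(<S>) = {$}.
For <S> -> λ: FIRST(λ) = {λ}, so it goes in M[<S>, t] for t ∈ {}; since λ ∈ FIRST, also for every t ∈ FOLLOW(<S>) = {$}.
For <S> -> <E> <F> q: FIRST(<E> <F> q) = {q, v}, so it goes in M[<S>, t] for t ∈ {q, v}.

<S> -> <E> <F> q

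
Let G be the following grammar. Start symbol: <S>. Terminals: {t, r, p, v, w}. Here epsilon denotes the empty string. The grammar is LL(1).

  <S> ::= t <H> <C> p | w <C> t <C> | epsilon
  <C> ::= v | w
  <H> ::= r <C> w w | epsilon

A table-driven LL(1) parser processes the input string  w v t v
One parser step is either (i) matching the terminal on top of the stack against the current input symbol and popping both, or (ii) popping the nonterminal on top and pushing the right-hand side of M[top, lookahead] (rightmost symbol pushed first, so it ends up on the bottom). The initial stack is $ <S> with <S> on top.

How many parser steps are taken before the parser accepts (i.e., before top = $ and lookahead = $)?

7

     Stack          Input      Action
  1  $ <S>          w v t v $  expand <S> ::= w <C> t <C>
  2  $ <C> t <C> w  w v t v $  match w
  3  $ <C> t <C>    v t v $    expand <C> ::= v
  4  $ <C> t v      v t v $    match v
  5  $ <C> t        t v $      match t
  6  $ <C>          v $        expand <C> ::= v
  7  $ v            v $        match v
Accept reached after 7 steps.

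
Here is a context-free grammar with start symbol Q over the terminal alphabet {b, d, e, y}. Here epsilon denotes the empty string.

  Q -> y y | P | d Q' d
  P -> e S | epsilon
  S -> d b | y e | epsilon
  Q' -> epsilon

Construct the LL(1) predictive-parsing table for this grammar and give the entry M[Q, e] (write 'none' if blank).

FIRST(P) = {epsilon, e}
FIRST(S) = {epsilon, d, y}
FIRST(Q') = {epsilon}
FIRST(Q) = {epsilon, d, e, y}  (via P)
FOLLOW(Q) includes $ since Q is the start symbol.
FOLLOW(Q): Q appears on no right-hand side. Thus FOLLOW(Q) = {$}.
For Q -> y y: FIRST(y y) = {y}, so it goes in M[Q, t] for t ∈ {y}.
For Q -> P: FIRST(P) = {epsilon, e}, so it goes in M[Q, t] for t ∈ {e}; since epsilon ∈ FIRST, also for every t ∈ FOLLOW(Q) = {$}.
For Q -> d Q' d: FIRST(d Q' d) = {d}, so it goes in M[Q, t] for t ∈ {d}.

Q -> P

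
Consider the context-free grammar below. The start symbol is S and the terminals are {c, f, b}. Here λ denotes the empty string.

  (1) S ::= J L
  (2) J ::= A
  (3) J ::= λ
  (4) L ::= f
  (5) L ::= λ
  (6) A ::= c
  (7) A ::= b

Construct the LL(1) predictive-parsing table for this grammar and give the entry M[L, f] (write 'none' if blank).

FIRST(L): from L::=f we get {f}; from L::=λ we get {λ}. So FIRST(L) = {λ, f}.
FIRST(A): from A::=c we get {c}; from A::=b we get {b}. So FIRST(A) = {b, c}.
FIRST(J): from J::=A we get {b, c}; from J::=λ we get {λ}. So FIRST(J) = {λ, b, c}.
FIRST(S): from S::=J L we get {λ, b, c, f}. So FIRST(S) = {λ, b, c, f}.
FOLLOW(S) includes $ since S is the start symbol.
FOLLOW(S): S appears on no right-hand side. Thus FOLLOW(S) = {$}.
FOLLOW(L): in S::=J L, the suffix after L is empty, so FOLLOW(L) ⊇ FOLLOW(S) = {$}. Thus FOLLOW(L) = {$}.
For L ::= f: FIRST(f) = {f}, so it goes in M[L, t] for t ∈ {f}.
For L ::= λ: FIRST(λ) = {λ}, so it goes in M[L, t] for t ∈ {}; since λ ∈ FIRST, also for every t ∈ FOLLOW(L) = {$}.

L ::= f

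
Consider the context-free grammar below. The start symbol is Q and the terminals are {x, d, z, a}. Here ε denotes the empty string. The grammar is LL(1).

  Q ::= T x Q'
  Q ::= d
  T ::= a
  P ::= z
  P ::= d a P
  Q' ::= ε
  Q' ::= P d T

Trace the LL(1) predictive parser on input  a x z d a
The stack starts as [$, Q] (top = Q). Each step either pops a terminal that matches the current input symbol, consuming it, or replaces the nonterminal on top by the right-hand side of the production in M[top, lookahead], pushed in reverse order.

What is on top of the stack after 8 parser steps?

step 1: stack=$ Q  input=a x z d a $  — expand Q ::= T x Q'
step 2: stack=$ Q' x T  input=a x z d a $  — expand T ::= a
step 3: stack=$ Q' x a  input=a x z d a $  — match a
step 4: stack=$ Q' x  input=x z d a $  — match x
step 5: stack=$ Q'  input=z d a $  — expand Q' ::= P d T
step 6: stack=$ T d P  input=z d a $  — expand P ::= z
step 7: stack=$ T d z  input=z d a $  — match z
step 8: stack=$ T d  input=d a $  — match d
Stack after step 8: $ T (top = T).

T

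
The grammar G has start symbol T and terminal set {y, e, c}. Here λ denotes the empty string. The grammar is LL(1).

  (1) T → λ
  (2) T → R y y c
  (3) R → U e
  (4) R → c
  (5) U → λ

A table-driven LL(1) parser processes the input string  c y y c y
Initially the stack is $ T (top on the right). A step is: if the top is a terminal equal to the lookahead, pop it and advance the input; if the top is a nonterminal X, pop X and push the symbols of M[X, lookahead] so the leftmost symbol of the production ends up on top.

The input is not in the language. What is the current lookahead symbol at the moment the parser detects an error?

y

step 1: stack=$ T  input=c y y c y $  — expand T → R y y c
step 2: stack=$ c y y R  input=c y y c y $  — expand R → c
step 3: stack=$ c y y c  input=c y y c y $  — match c
step 4: stack=$ c y y  input=y y c y $  — match y
step 5: stack=$ c y  input=y c y $  — match y
step 6: stack=$ c  input=c y $  — match c
step 7: stack=$  input=y $  — error: stack empty but input remains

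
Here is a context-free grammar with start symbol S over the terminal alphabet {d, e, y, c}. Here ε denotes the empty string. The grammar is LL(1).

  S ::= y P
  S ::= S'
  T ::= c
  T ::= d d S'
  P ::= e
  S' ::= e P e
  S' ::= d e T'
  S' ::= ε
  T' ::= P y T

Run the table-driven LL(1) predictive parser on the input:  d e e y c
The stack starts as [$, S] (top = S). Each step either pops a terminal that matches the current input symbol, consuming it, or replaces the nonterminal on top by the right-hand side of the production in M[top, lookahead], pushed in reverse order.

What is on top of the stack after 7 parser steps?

y

     Stack     Input        Action
  1  $ S       d e e y c $  expand S ::= S'
  2  $ S'      d e e y c $  expand S' ::= d e T'
  3  $ T' e d  d e e y c $  match d
  4  $ T' e    e e y c $    match e
  5  $ T'      e y c $      expand T' ::= P y T
  6  $ T y P   e y c $      expand P ::= e
  7  $ T y e   e y c $      match e
Stack after step 7: $ T y (top = y).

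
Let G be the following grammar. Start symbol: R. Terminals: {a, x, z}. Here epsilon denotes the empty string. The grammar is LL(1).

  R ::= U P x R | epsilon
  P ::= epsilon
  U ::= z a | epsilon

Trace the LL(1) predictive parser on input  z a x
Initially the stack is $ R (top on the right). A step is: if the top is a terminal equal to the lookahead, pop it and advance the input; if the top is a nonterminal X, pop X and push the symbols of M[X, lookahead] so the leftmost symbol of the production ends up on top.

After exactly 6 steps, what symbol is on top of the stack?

R

step 1: stack=$ R  input=z a x $  — expand R ::= U P x R
step 2: stack=$ R x P U  input=z a x $  — expand U ::= z a
step 3: stack=$ R x P a z  input=z a x $  — match z
step 4: stack=$ R x P a  input=a x $  — match a
step 5: stack=$ R x P  input=x $  — expand P ::= epsilon
step 6: stack=$ R x  input=x $  — match x
Stack after step 6: $ R (top = R).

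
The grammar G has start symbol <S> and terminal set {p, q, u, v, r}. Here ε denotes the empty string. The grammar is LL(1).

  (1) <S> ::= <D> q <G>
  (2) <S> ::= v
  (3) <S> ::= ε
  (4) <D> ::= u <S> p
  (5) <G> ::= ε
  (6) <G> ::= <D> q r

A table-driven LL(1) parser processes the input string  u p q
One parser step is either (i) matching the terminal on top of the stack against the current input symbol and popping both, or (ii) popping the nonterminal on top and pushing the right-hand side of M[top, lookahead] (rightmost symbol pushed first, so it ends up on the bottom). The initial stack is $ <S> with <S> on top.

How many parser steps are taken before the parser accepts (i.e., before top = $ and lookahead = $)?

7

     Stack            Input    Action
  1  $ <S>            u p q $  expand <S> ::= <D> q <G>
  2  $ <G> q <D>      u p q $  expand <D> ::= u <S> p
  3  $ <G> q p <S> u  u p q $  match u
  4  $ <G> q p <S>    p q $    expand <S> ::= ε
  5  $ <G> q p        p q $    match p
  6  $ <G> q          q $      match q
  7  $ <G>            $        expand <G> ::= ε
Accept reached after 7 steps.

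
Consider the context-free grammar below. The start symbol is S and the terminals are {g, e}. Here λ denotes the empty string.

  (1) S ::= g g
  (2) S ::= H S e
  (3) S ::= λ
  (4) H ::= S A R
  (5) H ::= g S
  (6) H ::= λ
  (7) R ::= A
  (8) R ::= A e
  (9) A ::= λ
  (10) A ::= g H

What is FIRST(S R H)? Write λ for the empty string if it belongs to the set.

FIRST(A) = {λ, g}
FIRST(R) = {λ, e, g}  (via A, A e)
FIRST(S) = {λ, e, g}  (via H S e)
FIRST(H) = {λ, e, g}  (via S A R)
FIRST(S R H): take FIRST of each symbol in turn, carrying on past any symbol whose FIRST contains λ; result {λ, e, g}.

{λ, e, g}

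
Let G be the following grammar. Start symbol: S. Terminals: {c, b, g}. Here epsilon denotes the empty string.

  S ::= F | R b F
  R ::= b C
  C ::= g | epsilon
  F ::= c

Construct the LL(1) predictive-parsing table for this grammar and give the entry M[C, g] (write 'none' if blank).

C ::= g

FIRST(R): from R::=b C we get {b}. So FIRST(R) = {b}.
FIRST(C): from C::=g we get {g}; from C::=epsilon we get {epsilon}. So FIRST(C) = {epsilon, g}.
FIRST(F): from F::=c we get {c}. So FIRST(F) = {c}.
FIRST(S): from S::=F we get {c}; from S::=R b F we get {b}. So FIRST(S) = {b, c}.
FOLLOW(S) includes $ since S is the start symbol.
FOLLOW(R): in S::=R b F, R is followed by b F with FIRST {b}. Thus FOLLOW(R) = {b}.
FOLLOW(C): in R::=b C, the suffix after C is empty, so FOLLOW(C) ⊇ FOLLOW(R) = {b}. Thus FOLLOW(C) = {b}.
For C ::= g: FIRST(g) = {g}, so it goes in M[C, t] for t ∈ {g}.
For C ::= epsilon: FIRST(epsilon) = {epsilon}, so it goes in M[C, t] for t ∈ {}; since epsilon ∈ FIRST, also for every t ∈ FOLLOW(C) = {b}.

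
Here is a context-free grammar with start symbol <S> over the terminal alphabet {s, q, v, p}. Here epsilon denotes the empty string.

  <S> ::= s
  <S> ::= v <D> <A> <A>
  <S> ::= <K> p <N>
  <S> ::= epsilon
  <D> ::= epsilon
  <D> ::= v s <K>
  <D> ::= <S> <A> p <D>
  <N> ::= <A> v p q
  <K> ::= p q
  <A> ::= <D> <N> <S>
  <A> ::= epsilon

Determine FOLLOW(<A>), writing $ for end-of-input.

FIRST(<K>) = {p}
FIRST(<S>) = {epsilon, p, s, v}  (via <K> p <N>)
FIRST(<D>) = {epsilon, p, s, v}  (via <S> <A> p <D>)
FIRST(<N>) = {p, s, v}  (via <A> v p q)
FIRST(<A>) = {epsilon, p, s, v}  (via <D> <N> <S>)
FOLLOW(<S>) includes $ since <S> is the start symbol.
FOLLOW(<S>): in <D>::=<S> <A> p <D>, <S> is followed by <A> p <D> with FIRST {p, s, v}; in <A>::=<D> <N> <S>, the suffix after <S> is empty, so FOLLOW(<S>) ⊇ FOLLOW(<A>) = {$, p, s, v}. Thus FOLLOW(<S>) = {$, p, s, v}.
FOLLOW(<D>): in <S>::=v <D> <A> <A>, <D> is followed by <A> <A> with FIRST {epsilon, p, s, v}; in <S>::=v <D> <A> <A>, the suffix after <D> is nullable, so FOLLOW(<D>) ⊇ FOLLOW(<S>) = {$, p, s, v}; in <D>::=<S> <A> p <D>, the suffix after <D> is empty (adds nothing new); in <A>::=<D> <N> <S>, <D> is followed by <N> <S> with FIRST {p, s, v}. Thus FOLLOW(<D>) = {$, p, s, v}.
FOLLOW(<K>): in <S>::=<K> p <N>, <K> is followed by p <N> with FIRST {p}; in <D>::=v s <K>, the suffix after <K> is empty, so FOLLOW(<K>) ⊇ FOLLOW(<D>) = {$, p, s, v}. Thus FOLLOW(<K>) = {$, p, s, v}.
FOLLOW(<A>): in <S>::=v <D> <A> <A> (occurrence 1), <A> is followed by <A> with FIRST {epsilon, p, s, v}; in <S>::=v <D> <A> <A> (occurrence 1), the suffix after <A> is nullable, so FOLLOW(<A>) ⊇ FOLLOW(<S>) = {$, p, s, v}; in <S>::=v <D> <A> <A> (occurrence 2), the suffix after <A> is empty, so FOLLOW(<A>) ⊇ FOLLOW(<S>) = {$, p, s, v}; in <D>::=<S> <A> p <D>, <A> is followed by p <D> with FIRST {p}; in <N>::=<A> v p q, <A> is followed by v p q with FIRST {v}. Thus FOLLOW(<A>) = {$, p, s, v}.
FOLLOW(<N>): in <S>::=<K> p <N>, the suffix after <N> is empty, so FOLLOW(<N>) ⊇ FOLLOW(<S>) = {$, p, s, v}; in <A>::=<D> <N> <S>, <N> is followed by <S> with FIRST {epsilon, p, s, v}; in <A>::=<D> <N> <S>, the suffix after <N> is nullable, so FOLLOW(<N>) ⊇ FOLLOW(<A>) = {$, p, s, v}. Thus FOLLOW(<N>) = {$, p, s, v}.

{$, p, s, v}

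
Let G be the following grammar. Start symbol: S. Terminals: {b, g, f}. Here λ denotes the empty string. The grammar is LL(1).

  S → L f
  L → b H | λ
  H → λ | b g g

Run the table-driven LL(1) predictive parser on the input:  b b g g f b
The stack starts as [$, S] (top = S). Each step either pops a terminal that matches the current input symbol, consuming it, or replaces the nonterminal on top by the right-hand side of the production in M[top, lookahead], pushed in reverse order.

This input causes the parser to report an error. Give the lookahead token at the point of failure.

b

step 1: stack=$ S  input=b b g g f b $  — expand S → L f
step 2: stack=$ f L  input=b b g g f b $  — expand L → b H
step 3: stack=$ f H b  input=b b g g f b $  — match b
step 4: stack=$ f H  input=b g g f b $  — expand H → b g g
step 5: stack=$ f g g b  input=b g g f b $  — match b
step 6: stack=$ f g g  input=g g f b $  — match g
step 7: stack=$ f g  input=g f b $  — match g
step 8: stack=$ f  input=f b $  — match f
step 9: stack=$  input=b $  — error: stack empty but input remains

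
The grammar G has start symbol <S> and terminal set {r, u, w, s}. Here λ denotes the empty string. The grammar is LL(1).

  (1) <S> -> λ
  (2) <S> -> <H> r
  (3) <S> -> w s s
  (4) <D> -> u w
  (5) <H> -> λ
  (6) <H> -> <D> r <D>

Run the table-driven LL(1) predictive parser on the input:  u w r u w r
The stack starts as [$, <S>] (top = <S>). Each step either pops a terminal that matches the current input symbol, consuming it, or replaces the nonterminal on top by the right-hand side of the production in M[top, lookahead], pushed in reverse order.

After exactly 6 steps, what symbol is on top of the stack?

step 1: stack=$ <S>  input=u w r u w r $  — expand <S> -> <H> r
step 2: stack=$ r <H>  input=u w r u w r $  — expand <H> -> <D> r <D>
step 3: stack=$ r <D> r <D>  input=u w r u w r $  — expand <D> -> u w
step 4: stack=$ r <D> r w u  input=u w r u w r $  — match u
step 5: stack=$ r <D> r w  input=w r u w r $  — match w
step 6: stack=$ r <D> r  input=r u w r $  — match r
Stack after step 6: $ r <D> (top = <D>).

<D>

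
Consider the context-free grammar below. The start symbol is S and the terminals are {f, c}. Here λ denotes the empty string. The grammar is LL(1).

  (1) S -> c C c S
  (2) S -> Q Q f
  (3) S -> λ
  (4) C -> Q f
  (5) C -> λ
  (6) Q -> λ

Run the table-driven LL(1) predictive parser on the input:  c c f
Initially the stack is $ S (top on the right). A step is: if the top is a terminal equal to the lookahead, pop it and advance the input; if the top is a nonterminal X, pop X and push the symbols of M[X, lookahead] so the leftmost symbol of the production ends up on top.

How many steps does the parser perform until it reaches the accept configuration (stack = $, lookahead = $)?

8

     Stack      Input    Action
  1  $ S        c c f $  expand S -> c C c S
  2  $ S c C c  c c f $  match c
  3  $ S c C    c f $    expand C -> λ
  4  $ S c      c f $    match c
  5  $ S        f $      expand S -> Q Q f
  6  $ f Q Q    f $      expand Q -> λ
  7  $ f Q      f $      expand Q -> λ
  8  $ f        f $      match f
Accept reached after 8 steps.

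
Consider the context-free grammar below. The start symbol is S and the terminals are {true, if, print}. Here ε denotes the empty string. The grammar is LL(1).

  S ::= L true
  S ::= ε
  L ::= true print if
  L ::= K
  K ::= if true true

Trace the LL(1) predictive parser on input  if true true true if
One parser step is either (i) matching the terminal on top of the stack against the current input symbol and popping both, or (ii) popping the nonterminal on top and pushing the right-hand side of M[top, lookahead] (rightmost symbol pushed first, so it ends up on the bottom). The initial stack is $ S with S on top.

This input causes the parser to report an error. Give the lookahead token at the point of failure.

step 1: stack=$ S  input=if true true true if $  — expand S ::= L true
step 2: stack=$ true L  input=if true true true if $  — expand L ::= K
step 3: stack=$ true K  input=if true true true if $  — expand K ::= if true true
step 4: stack=$ true true true if  input=if true true true if $  — match if
step 5: stack=$ true true true  input=true true true if $  — match true
step 6: stack=$ true true  input=true true if $  — match true
step 7: stack=$ true  input=true if $  — match true
step 8: stack=$  input=if $  — error: stack empty but input remains

if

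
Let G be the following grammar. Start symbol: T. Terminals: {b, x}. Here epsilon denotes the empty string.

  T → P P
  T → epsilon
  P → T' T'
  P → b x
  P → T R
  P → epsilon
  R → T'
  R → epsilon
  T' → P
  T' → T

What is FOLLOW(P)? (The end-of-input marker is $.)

{$, b}

FIRST(T) = {epsilon, b}  (via P P)
FIRST(P) = {epsilon, b}  (via T' T', T R)
FIRST(T') = {epsilon, b}  (via P, T)
FIRST(R) = {epsilon, b}  (via T')
FOLLOW(T) includes $ since T is the start symbol.
FOLLOW(T): in P→T R, T is followed by R with FIRST {epsilon, b}; in P→T R, the suffix after T is nullable, so FOLLOW(T) ⊇ FOLLOW(P) = {$, b}; in T'→T, the suffix after T is empty, so FOLLOW(T) ⊇ FOLLOW(T') = {$, b}. Thus FOLLOW(T) = {$, b}.
FOLLOW(P): in T→P P (occurrence 1), P is followed by P with FIRST {epsilon, b}; in T→P P (occurrence 1), the suffix after P is nullable, so FOLLOW(P) ⊇ FOLLOW(T) = {$, b}; in T→P P (occurrence 2), the suffix after P is empty, so FOLLOW(P) ⊇ FOLLOW(T) = {$, b}; in T'→P, the suffix after P is empty, so FOLLOW(P) ⊇ FOLLOW(T') = {$, b}. Thus FOLLOW(P) = {$, b}.
FOLLOW(R): in P→T R, the suffix after R is empty, so FOLLOW(R) ⊇ FOLLOW(P) = {$, b}. Thus FOLLOW(R) = {$, b}.
FOLLOW(T'): in P→T' T' (occurrence 1), T' is followed by T' with FIRST {epsilon, b}; in P→T' T' (occurrence 1), the suffix after T' is nullable, so FOLLOW(T') ⊇ FOLLOW(P) = {$, b}; in P→T' T' (occurrence 2), the suffix after T' is empty, so FOLLOW(T') ⊇ FOLLOW(P) = {$, b}; in R→T', the suffix after T' is empty, so FOLLOW(T') ⊇ FOLLOW(R) = {$, b}. Thus FOLLOW(T') = {$, b}.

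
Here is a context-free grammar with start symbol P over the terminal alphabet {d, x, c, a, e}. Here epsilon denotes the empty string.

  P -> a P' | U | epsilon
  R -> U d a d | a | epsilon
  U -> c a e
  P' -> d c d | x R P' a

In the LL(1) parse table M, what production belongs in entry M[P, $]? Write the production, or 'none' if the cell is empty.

FIRST(U) = {c}
FIRST(P') = {d, x}
FIRST(P) = {epsilon, a, c}  (via U)
FIRST(R) = {epsilon, a, c}  (via U d a d)
FOLLOW(P) includes $ since P is the start symbol.
FOLLOW(P): P appears on no right-hand side. Thus FOLLOW(P) = {$}.
For P -> a P': FIRST(a P') = {a}, so it goes in M[P, t] for t ∈ {a}.
For P -> U: FIRST(U) = {c}, so it goes in M[P, t] for t ∈ {c}.
For P -> epsilon: FIRST(epsilon) = {epsilon}, so it goes in M[P, t] for t ∈ {}; since epsilon ∈ FIRST, also for every t ∈ FOLLOW(P) = {$}.

P -> epsilon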